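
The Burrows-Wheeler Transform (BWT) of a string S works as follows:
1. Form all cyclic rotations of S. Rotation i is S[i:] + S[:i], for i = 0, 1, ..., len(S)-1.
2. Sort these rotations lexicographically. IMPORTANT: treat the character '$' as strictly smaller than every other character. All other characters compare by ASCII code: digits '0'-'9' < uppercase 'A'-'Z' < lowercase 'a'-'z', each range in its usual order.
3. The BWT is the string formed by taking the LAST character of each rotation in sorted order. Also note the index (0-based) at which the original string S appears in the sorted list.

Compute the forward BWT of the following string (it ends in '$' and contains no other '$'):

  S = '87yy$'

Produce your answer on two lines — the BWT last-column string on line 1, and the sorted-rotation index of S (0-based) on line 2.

Answer: y8$y7
2

Derivation:
All 5 rotations (rotation i = S[i:]+S[:i]):
  rot[0] = 87yy$
  rot[1] = 7yy$8
  rot[2] = yy$87
  rot[3] = y$87y
  rot[4] = $87yy
Sorted (with $ < everything):
  sorted[0] = $87yy  (last char: 'y')
  sorted[1] = 7yy$8  (last char: '8')
  sorted[2] = 87yy$  (last char: '$')
  sorted[3] = y$87y  (last char: 'y')
  sorted[4] = yy$87  (last char: '7')
Last column: y8$y7
Original string S is at sorted index 2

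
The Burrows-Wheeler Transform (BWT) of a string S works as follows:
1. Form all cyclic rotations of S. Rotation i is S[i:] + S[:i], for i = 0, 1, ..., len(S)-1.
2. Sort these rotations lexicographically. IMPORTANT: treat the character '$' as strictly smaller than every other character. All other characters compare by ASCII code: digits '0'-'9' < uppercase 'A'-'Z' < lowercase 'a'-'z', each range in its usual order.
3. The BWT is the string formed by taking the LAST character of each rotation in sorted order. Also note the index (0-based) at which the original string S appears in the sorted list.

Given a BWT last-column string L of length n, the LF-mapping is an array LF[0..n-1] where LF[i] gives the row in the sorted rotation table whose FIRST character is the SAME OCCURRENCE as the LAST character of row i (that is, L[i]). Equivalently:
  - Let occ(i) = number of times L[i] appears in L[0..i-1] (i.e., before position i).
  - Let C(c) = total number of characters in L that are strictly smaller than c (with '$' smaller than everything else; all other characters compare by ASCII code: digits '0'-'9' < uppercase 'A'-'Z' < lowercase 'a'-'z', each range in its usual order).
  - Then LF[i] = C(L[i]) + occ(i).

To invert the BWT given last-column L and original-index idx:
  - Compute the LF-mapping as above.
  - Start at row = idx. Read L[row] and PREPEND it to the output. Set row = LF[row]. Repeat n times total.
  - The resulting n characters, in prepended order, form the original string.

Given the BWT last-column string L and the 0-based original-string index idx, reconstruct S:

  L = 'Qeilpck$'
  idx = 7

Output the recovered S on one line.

Answer: pickleQ$

Derivation:
LF mapping: 1 3 4 6 7 2 5 0
Walk LF starting at row 7, prepending L[row]:
  step 1: row=7, L[7]='$', prepend. Next row=LF[7]=0
  step 2: row=0, L[0]='Q', prepend. Next row=LF[0]=1
  step 3: row=1, L[1]='e', prepend. Next row=LF[1]=3
  step 4: row=3, L[3]='l', prepend. Next row=LF[3]=6
  step 5: row=6, L[6]='k', prepend. Next row=LF[6]=5
  step 6: row=5, L[5]='c', prepend. Next row=LF[5]=2
  step 7: row=2, L[2]='i', prepend. Next row=LF[2]=4
  step 8: row=4, L[4]='p', prepend. Next row=LF[4]=7
Reversed output: pickleQ$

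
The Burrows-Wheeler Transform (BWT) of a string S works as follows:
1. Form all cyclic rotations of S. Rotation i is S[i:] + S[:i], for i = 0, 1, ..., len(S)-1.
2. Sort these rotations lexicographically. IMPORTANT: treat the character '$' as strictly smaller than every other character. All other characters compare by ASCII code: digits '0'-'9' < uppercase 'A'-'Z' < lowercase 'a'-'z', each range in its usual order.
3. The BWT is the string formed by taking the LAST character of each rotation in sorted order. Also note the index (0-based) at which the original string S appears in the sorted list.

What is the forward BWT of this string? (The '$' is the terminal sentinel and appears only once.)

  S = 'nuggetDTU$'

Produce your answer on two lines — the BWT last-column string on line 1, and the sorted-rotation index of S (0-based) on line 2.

All 10 rotations (rotation i = S[i:]+S[:i]):
  rot[0] = nuggetDTU$
  rot[1] = uggetDTU$n
  rot[2] = ggetDTU$nu
  rot[3] = getDTU$nug
  rot[4] = etDTU$nugg
  rot[5] = tDTU$nugge
  rot[6] = DTU$nugget
  rot[7] = TU$nuggetD
  rot[8] = U$nuggetDT
  rot[9] = $nuggetDTU
Sorted (with $ < everything):
  sorted[0] = $nuggetDTU  (last char: 'U')
  sorted[1] = DTU$nugget  (last char: 't')
  sorted[2] = TU$nuggetD  (last char: 'D')
  sorted[3] = U$nuggetDT  (last char: 'T')
  sorted[4] = etDTU$nugg  (last char: 'g')
  sorted[5] = getDTU$nug  (last char: 'g')
  sorted[6] = ggetDTU$nu  (last char: 'u')
  sorted[7] = nuggetDTU$  (last char: '$')
  sorted[8] = tDTU$nugge  (last char: 'e')
  sorted[9] = uggetDTU$n  (last char: 'n')
Last column: UtDTggu$en
Original string S is at sorted index 7

Answer: UtDTggu$en
7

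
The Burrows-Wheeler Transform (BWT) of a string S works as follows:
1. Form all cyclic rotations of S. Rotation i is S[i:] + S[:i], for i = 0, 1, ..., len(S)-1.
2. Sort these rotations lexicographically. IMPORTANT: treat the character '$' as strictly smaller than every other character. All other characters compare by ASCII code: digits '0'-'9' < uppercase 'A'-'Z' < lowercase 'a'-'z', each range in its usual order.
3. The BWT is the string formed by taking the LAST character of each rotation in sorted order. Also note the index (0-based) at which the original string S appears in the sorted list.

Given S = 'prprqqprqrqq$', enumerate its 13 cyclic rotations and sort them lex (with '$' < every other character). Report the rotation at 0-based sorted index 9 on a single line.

Answer: rprqqprqrqq$p

Derivation:
All 13 rotations (rotation i = S[i:]+S[:i]):
  rot[0] = prprqqprqrqq$
  rot[1] = rprqqprqrqq$p
  rot[2] = prqqprqrqq$pr
  rot[3] = rqqprqrqq$prp
  rot[4] = qqprqrqq$prpr
  rot[5] = qprqrqq$prprq
  rot[6] = prqrqq$prprqq
  rot[7] = rqrqq$prprqqp
  rot[8] = qrqq$prprqqpr
  rot[9] = rqq$prprqqprq
  rot[10] = qq$prprqqprqr
  rot[11] = q$prprqqprqrq
  rot[12] = $prprqqprqrqq
Sorted (with $ < everything):
  sorted[0] = $prprqqprqrqq
  sorted[1] = prprqqprqrqq$
  sorted[2] = prqqprqrqq$pr
  sorted[3] = prqrqq$prprqq
  sorted[4] = q$prprqqprqrq
  sorted[5] = qprqrqq$prprq
  sorted[6] = qq$prprqqprqr
  sorted[7] = qqprqrqq$prpr
  sorted[8] = qrqq$prprqqpr
  sorted[9] = rprqqprqrqq$p
  sorted[10] = rqq$prprqqprq
  sorted[11] = rqqprqrqq$prp
  sorted[12] = rqrqq$prprqqp
sorted[9] = rprqqprqrqq$p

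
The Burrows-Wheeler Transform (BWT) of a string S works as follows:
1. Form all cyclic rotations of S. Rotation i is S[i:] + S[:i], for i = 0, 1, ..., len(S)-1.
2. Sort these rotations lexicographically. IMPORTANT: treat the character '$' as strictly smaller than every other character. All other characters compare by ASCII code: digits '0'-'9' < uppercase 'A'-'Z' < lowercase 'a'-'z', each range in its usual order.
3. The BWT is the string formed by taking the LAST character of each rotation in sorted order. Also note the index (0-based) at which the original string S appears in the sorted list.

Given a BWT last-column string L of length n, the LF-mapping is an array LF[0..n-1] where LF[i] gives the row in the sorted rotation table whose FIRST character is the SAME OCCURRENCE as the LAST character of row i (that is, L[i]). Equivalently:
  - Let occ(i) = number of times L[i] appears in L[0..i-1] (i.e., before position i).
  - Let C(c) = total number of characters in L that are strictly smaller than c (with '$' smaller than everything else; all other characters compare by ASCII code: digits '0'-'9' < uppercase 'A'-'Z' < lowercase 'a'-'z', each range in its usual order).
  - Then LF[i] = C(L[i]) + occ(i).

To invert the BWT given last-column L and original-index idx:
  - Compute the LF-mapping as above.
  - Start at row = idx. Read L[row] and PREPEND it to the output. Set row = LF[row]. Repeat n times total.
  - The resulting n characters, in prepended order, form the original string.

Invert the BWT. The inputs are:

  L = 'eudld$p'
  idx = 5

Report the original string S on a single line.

LF mapping: 3 6 1 4 2 0 5
Walk LF starting at row 5, prepending L[row]:
  step 1: row=5, L[5]='$', prepend. Next row=LF[5]=0
  step 2: row=0, L[0]='e', prepend. Next row=LF[0]=3
  step 3: row=3, L[3]='l', prepend. Next row=LF[3]=4
  step 4: row=4, L[4]='d', prepend. Next row=LF[4]=2
  step 5: row=2, L[2]='d', prepend. Next row=LF[2]=1
  step 6: row=1, L[1]='u', prepend. Next row=LF[1]=6
  step 7: row=6, L[6]='p', prepend. Next row=LF[6]=5
Reversed output: puddle$

Answer: puddle$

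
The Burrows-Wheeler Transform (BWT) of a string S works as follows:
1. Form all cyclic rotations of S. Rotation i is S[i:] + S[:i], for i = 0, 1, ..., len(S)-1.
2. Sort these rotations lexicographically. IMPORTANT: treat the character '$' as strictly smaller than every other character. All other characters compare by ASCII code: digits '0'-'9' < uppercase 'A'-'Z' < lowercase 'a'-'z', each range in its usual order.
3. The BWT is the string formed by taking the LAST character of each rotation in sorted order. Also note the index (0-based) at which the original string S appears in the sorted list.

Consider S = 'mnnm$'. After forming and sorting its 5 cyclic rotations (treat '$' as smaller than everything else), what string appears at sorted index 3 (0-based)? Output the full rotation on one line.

All 5 rotations (rotation i = S[i:]+S[:i]):
  rot[0] = mnnm$
  rot[1] = nnm$m
  rot[2] = nm$mn
  rot[3] = m$mnn
  rot[4] = $mnnm
Sorted (with $ < everything):
  sorted[0] = $mnnm
  sorted[1] = m$mnn
  sorted[2] = mnnm$
  sorted[3] = nm$mn
  sorted[4] = nnm$m
sorted[3] = nm$mn

Answer: nm$mn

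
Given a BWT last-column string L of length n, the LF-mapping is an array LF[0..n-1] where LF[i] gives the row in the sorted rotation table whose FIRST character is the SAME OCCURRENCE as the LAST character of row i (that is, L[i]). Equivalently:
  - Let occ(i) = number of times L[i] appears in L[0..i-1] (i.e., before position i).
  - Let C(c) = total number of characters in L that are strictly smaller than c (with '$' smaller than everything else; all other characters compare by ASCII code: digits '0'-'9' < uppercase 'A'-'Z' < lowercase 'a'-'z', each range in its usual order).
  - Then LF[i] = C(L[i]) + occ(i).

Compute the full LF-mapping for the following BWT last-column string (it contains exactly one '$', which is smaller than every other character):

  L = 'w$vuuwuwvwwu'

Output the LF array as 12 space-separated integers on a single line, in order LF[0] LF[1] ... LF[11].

Char counts: '$':1, 'u':4, 'v':2, 'w':5
C (first-col start): C('$')=0, C('u')=1, C('v')=5, C('w')=7
L[0]='w': occ=0, LF[0]=C('w')+0=7+0=7
L[1]='$': occ=0, LF[1]=C('$')+0=0+0=0
L[2]='v': occ=0, LF[2]=C('v')+0=5+0=5
L[3]='u': occ=0, LF[3]=C('u')+0=1+0=1
L[4]='u': occ=1, LF[4]=C('u')+1=1+1=2
L[5]='w': occ=1, LF[5]=C('w')+1=7+1=8
L[6]='u': occ=2, LF[6]=C('u')+2=1+2=3
L[7]='w': occ=2, LF[7]=C('w')+2=7+2=9
L[8]='v': occ=1, LF[8]=C('v')+1=5+1=6
L[9]='w': occ=3, LF[9]=C('w')+3=7+3=10
L[10]='w': occ=4, LF[10]=C('w')+4=7+4=11
L[11]='u': occ=3, LF[11]=C('u')+3=1+3=4

Answer: 7 0 5 1 2 8 3 9 6 10 11 4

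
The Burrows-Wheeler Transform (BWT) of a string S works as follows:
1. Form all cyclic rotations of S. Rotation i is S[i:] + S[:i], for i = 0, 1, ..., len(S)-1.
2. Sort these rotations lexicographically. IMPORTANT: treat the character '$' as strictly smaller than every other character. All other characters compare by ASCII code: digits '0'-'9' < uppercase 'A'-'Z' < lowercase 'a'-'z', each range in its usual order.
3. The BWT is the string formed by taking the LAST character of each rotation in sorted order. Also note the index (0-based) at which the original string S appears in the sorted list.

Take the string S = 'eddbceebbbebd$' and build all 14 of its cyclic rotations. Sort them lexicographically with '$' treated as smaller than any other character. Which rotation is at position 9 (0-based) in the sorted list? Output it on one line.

Answer: ddbceebbbebd$e

Derivation:
All 14 rotations (rotation i = S[i:]+S[:i]):
  rot[0] = eddbceebbbebd$
  rot[1] = ddbceebbbebd$e
  rot[2] = dbceebbbebd$ed
  rot[3] = bceebbbebd$edd
  rot[4] = ceebbbebd$eddb
  rot[5] = eebbbebd$eddbc
  rot[6] = ebbbebd$eddbce
  rot[7] = bbbebd$eddbcee
  rot[8] = bbebd$eddbceeb
  rot[9] = bebd$eddbceebb
  rot[10] = ebd$eddbceebbb
  rot[11] = bd$eddbceebbbe
  rot[12] = d$eddbceebbbeb
  rot[13] = $eddbceebbbebd
Sorted (with $ < everything):
  sorted[0] = $eddbceebbbebd
  sorted[1] = bbbebd$eddbcee
  sorted[2] = bbebd$eddbceeb
  sorted[3] = bceebbbebd$edd
  sorted[4] = bd$eddbceebbbe
  sorted[5] = bebd$eddbceebb
  sorted[6] = ceebbbebd$eddb
  sorted[7] = d$eddbceebbbeb
  sorted[8] = dbceebbbebd$ed
  sorted[9] = ddbceebbbebd$e
  sorted[10] = ebbbebd$eddbce
  sorted[11] = ebd$eddbceebbb
  sorted[12] = eddbceebbbebd$
  sorted[13] = eebbbebd$eddbc
sorted[9] = ddbceebbbebd$e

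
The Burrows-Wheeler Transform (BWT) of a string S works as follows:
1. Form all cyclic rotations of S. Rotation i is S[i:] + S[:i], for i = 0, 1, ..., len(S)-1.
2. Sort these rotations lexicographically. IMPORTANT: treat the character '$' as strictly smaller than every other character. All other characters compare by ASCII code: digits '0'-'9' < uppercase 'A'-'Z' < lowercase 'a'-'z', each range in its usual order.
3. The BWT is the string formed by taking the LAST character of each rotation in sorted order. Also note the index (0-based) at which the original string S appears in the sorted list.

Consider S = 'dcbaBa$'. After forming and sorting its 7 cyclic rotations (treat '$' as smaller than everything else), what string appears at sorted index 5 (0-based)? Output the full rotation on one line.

All 7 rotations (rotation i = S[i:]+S[:i]):
  rot[0] = dcbaBa$
  rot[1] = cbaBa$d
  rot[2] = baBa$dc
  rot[3] = aBa$dcb
  rot[4] = Ba$dcba
  rot[5] = a$dcbaB
  rot[6] = $dcbaBa
Sorted (with $ < everything):
  sorted[0] = $dcbaBa
  sorted[1] = Ba$dcba
  sorted[2] = a$dcbaB
  sorted[3] = aBa$dcb
  sorted[4] = baBa$dc
  sorted[5] = cbaBa$d
  sorted[6] = dcbaBa$
sorted[5] = cbaBa$d

Answer: cbaBa$d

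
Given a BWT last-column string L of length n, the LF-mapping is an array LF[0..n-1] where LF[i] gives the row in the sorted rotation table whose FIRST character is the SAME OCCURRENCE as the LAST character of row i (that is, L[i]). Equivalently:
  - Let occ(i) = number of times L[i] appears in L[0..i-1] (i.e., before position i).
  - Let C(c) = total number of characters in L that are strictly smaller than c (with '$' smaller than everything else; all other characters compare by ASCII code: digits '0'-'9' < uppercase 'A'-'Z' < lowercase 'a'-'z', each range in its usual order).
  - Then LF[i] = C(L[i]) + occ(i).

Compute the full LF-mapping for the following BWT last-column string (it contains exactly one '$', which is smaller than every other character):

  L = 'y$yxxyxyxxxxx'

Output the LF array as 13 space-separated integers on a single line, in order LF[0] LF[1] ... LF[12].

Char counts: '$':1, 'x':8, 'y':4
C (first-col start): C('$')=0, C('x')=1, C('y')=9
L[0]='y': occ=0, LF[0]=C('y')+0=9+0=9
L[1]='$': occ=0, LF[1]=C('$')+0=0+0=0
L[2]='y': occ=1, LF[2]=C('y')+1=9+1=10
L[3]='x': occ=0, LF[3]=C('x')+0=1+0=1
L[4]='x': occ=1, LF[4]=C('x')+1=1+1=2
L[5]='y': occ=2, LF[5]=C('y')+2=9+2=11
L[6]='x': occ=2, LF[6]=C('x')+2=1+2=3
L[7]='y': occ=3, LF[7]=C('y')+3=9+3=12
L[8]='x': occ=3, LF[8]=C('x')+3=1+3=4
L[9]='x': occ=4, LF[9]=C('x')+4=1+4=5
L[10]='x': occ=5, LF[10]=C('x')+5=1+5=6
L[11]='x': occ=6, LF[11]=C('x')+6=1+6=7
L[12]='x': occ=7, LF[12]=C('x')+7=1+7=8

Answer: 9 0 10 1 2 11 3 12 4 5 6 7 8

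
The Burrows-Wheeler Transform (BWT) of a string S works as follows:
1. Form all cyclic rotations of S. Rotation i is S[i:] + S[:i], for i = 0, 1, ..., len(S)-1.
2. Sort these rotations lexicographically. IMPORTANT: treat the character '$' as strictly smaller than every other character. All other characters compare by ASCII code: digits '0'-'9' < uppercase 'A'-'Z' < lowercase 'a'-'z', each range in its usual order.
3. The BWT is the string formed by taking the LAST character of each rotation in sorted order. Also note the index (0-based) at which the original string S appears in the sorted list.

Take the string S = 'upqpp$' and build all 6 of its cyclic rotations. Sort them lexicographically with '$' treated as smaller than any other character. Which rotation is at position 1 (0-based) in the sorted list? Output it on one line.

All 6 rotations (rotation i = S[i:]+S[:i]):
  rot[0] = upqpp$
  rot[1] = pqpp$u
  rot[2] = qpp$up
  rot[3] = pp$upq
  rot[4] = p$upqp
  rot[5] = $upqpp
Sorted (with $ < everything):
  sorted[0] = $upqpp
  sorted[1] = p$upqp
  sorted[2] = pp$upq
  sorted[3] = pqpp$u
  sorted[4] = qpp$up
  sorted[5] = upqpp$
sorted[1] = p$upqp

Answer: p$upqp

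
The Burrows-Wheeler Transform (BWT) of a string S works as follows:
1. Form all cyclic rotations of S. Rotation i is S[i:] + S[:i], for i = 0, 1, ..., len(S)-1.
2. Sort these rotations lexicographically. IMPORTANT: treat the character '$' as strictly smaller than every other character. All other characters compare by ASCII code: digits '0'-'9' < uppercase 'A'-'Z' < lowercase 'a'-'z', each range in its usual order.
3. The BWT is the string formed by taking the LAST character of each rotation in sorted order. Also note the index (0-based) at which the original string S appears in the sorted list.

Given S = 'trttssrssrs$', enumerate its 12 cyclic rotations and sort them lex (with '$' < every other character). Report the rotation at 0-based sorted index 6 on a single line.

All 12 rotations (rotation i = S[i:]+S[:i]):
  rot[0] = trttssrssrs$
  rot[1] = rttssrssrs$t
  rot[2] = ttssrssrs$tr
  rot[3] = tssrssrs$trt
  rot[4] = ssrssrs$trtt
  rot[5] = srssrs$trtts
  rot[6] = rssrs$trttss
  rot[7] = ssrs$trttssr
  rot[8] = srs$trttssrs
  rot[9] = rs$trttssrss
  rot[10] = s$trttssrssr
  rot[11] = $trttssrssrs
Sorted (with $ < everything):
  sorted[0] = $trttssrssrs
  sorted[1] = rs$trttssrss
  sorted[2] = rssrs$trttss
  sorted[3] = rttssrssrs$t
  sorted[4] = s$trttssrssr
  sorted[5] = srs$trttssrs
  sorted[6] = srssrs$trtts
  sorted[7] = ssrs$trttssr
  sorted[8] = ssrssrs$trtt
  sorted[9] = trttssrssrs$
  sorted[10] = tssrssrs$trt
  sorted[11] = ttssrssrs$tr
sorted[6] = srssrs$trtts

Answer: srssrs$trtts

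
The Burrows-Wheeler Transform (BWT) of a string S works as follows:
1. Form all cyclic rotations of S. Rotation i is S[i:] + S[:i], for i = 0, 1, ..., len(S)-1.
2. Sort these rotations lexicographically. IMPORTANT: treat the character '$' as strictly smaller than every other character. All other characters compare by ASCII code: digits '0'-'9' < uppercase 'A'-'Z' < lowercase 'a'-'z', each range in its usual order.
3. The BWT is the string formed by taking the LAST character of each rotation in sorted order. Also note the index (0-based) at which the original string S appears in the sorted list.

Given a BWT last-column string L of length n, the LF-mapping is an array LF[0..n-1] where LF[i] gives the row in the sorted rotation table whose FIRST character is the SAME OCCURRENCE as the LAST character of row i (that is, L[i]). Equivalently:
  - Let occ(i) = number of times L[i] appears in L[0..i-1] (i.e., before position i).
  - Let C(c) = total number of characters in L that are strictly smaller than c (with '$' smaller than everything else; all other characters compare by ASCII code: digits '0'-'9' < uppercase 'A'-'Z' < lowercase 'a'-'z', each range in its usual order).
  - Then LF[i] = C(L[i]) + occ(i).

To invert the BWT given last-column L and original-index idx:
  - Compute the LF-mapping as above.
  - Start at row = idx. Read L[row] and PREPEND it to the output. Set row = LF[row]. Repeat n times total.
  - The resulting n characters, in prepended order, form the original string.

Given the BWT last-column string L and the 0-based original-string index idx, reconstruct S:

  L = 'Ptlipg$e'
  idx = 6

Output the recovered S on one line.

LF mapping: 1 7 5 4 6 3 0 2
Walk LF starting at row 6, prepending L[row]:
  step 1: row=6, L[6]='$', prepend. Next row=LF[6]=0
  step 2: row=0, L[0]='P', prepend. Next row=LF[0]=1
  step 3: row=1, L[1]='t', prepend. Next row=LF[1]=7
  step 4: row=7, L[7]='e', prepend. Next row=LF[7]=2
  step 5: row=2, L[2]='l', prepend. Next row=LF[2]=5
  step 6: row=5, L[5]='g', prepend. Next row=LF[5]=3
  step 7: row=3, L[3]='i', prepend. Next row=LF[3]=4
  step 8: row=4, L[4]='p', prepend. Next row=LF[4]=6
Reversed output: pigletP$

Answer: pigletP$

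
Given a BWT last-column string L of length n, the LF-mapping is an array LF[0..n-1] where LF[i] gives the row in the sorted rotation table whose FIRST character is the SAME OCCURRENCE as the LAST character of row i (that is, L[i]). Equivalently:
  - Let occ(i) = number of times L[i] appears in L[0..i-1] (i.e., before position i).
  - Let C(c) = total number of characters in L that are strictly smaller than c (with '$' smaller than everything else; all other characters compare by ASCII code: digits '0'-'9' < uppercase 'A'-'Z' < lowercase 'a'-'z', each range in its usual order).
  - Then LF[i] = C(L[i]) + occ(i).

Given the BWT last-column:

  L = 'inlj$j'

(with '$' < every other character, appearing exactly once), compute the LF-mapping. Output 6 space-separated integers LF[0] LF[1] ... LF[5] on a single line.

Char counts: '$':1, 'i':1, 'j':2, 'l':1, 'n':1
C (first-col start): C('$')=0, C('i')=1, C('j')=2, C('l')=4, C('n')=5
L[0]='i': occ=0, LF[0]=C('i')+0=1+0=1
L[1]='n': occ=0, LF[1]=C('n')+0=5+0=5
L[2]='l': occ=0, LF[2]=C('l')+0=4+0=4
L[3]='j': occ=0, LF[3]=C('j')+0=2+0=2
L[4]='$': occ=0, LF[4]=C('$')+0=0+0=0
L[5]='j': occ=1, LF[5]=C('j')+1=2+1=3

Answer: 1 5 4 2 0 3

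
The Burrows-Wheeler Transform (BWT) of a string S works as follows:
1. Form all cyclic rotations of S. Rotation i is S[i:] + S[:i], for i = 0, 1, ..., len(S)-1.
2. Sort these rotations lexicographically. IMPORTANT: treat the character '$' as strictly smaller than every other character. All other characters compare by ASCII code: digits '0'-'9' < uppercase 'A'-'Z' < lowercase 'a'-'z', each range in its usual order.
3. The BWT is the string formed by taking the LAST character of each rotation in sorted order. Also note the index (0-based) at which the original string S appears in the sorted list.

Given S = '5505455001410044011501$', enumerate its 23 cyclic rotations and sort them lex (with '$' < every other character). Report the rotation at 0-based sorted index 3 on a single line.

Answer: 01$55054550014100440115

Derivation:
All 23 rotations (rotation i = S[i:]+S[:i]):
  rot[0] = 5505455001410044011501$
  rot[1] = 505455001410044011501$5
  rot[2] = 05455001410044011501$55
  rot[3] = 5455001410044011501$550
  rot[4] = 455001410044011501$5505
  rot[5] = 55001410044011501$55054
  rot[6] = 5001410044011501$550545
  rot[7] = 001410044011501$5505455
  rot[8] = 01410044011501$55054550
  rot[9] = 1410044011501$550545500
  rot[10] = 410044011501$5505455001
  rot[11] = 10044011501$55054550014
  rot[12] = 0044011501$550545500141
  rot[13] = 044011501$5505455001410
  rot[14] = 44011501$55054550014100
  rot[15] = 4011501$550545500141004
  rot[16] = 011501$5505455001410044
  rot[17] = 11501$55054550014100440
  rot[18] = 1501$550545500141004401
  rot[19] = 501$5505455001410044011
  rot[20] = 01$55054550014100440115
  rot[21] = 1$550545500141004401150
  rot[22] = $5505455001410044011501
Sorted (with $ < everything):
  sorted[0] = $5505455001410044011501
  sorted[1] = 001410044011501$5505455
  sorted[2] = 0044011501$550545500141
  sorted[3] = 01$55054550014100440115
  sorted[4] = 011501$5505455001410044
  sorted[5] = 01410044011501$55054550
  sorted[6] = 044011501$5505455001410
  sorted[7] = 05455001410044011501$55
  sorted[8] = 1$550545500141004401150
  sorted[9] = 10044011501$55054550014
  sorted[10] = 11501$55054550014100440
  sorted[11] = 1410044011501$550545500
  sorted[12] = 1501$550545500141004401
  sorted[13] = 4011501$550545500141004
  sorted[14] = 410044011501$5505455001
  sorted[15] = 44011501$55054550014100
  sorted[16] = 455001410044011501$5505
  sorted[17] = 5001410044011501$550545
  sorted[18] = 501$5505455001410044011
  sorted[19] = 505455001410044011501$5
  sorted[20] = 5455001410044011501$550
  sorted[21] = 55001410044011501$55054
  sorted[22] = 5505455001410044011501$
sorted[3] = 01$55054550014100440115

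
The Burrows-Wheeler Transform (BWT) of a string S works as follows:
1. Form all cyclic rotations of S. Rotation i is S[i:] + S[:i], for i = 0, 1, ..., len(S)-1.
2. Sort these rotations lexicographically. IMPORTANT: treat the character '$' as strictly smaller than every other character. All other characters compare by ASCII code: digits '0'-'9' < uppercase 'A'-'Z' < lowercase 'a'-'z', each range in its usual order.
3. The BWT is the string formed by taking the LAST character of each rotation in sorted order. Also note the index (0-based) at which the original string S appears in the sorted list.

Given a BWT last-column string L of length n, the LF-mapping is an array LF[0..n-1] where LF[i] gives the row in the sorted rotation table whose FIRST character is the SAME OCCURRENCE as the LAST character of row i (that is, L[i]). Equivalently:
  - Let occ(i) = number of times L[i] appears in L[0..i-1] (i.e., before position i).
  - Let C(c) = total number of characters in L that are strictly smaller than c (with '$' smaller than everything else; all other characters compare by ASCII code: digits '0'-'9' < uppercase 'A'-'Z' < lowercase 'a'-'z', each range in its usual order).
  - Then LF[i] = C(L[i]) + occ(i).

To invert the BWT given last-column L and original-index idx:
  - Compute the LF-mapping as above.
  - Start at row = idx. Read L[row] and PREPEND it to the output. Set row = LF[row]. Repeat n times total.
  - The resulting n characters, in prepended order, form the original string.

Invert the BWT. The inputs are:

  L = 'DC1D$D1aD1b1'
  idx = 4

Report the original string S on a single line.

Answer: 1baD1DDC11D$

Derivation:
LF mapping: 6 5 1 7 0 8 2 10 9 3 11 4
Walk LF starting at row 4, prepending L[row]:
  step 1: row=4, L[4]='$', prepend. Next row=LF[4]=0
  step 2: row=0, L[0]='D', prepend. Next row=LF[0]=6
  step 3: row=6, L[6]='1', prepend. Next row=LF[6]=2
  step 4: row=2, L[2]='1', prepend. Next row=LF[2]=1
  step 5: row=1, L[1]='C', prepend. Next row=LF[1]=5
  step 6: row=5, L[5]='D', prepend. Next row=LF[5]=8
  step 7: row=8, L[8]='D', prepend. Next row=LF[8]=9
  step 8: row=9, L[9]='1', prepend. Next row=LF[9]=3
  step 9: row=3, L[3]='D', prepend. Next row=LF[3]=7
  step 10: row=7, L[7]='a', prepend. Next row=LF[7]=10
  step 11: row=10, L[10]='b', prepend. Next row=LF[10]=11
  step 12: row=11, L[11]='1', prepend. Next row=LF[11]=4
Reversed output: 1baD1DDC11D$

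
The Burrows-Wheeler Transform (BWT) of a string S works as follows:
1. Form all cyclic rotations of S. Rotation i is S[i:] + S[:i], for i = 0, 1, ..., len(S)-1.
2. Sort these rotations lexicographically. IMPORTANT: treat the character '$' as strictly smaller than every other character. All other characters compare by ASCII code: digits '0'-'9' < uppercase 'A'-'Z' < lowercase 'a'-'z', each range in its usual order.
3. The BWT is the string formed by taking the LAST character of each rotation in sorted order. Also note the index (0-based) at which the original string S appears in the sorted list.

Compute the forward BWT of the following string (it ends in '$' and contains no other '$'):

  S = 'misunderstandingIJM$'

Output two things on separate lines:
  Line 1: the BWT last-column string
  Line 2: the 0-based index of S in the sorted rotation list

All 20 rotations (rotation i = S[i:]+S[:i]):
  rot[0] = misunderstandingIJM$
  rot[1] = isunderstandingIJM$m
  rot[2] = sunderstandingIJM$mi
  rot[3] = understandingIJM$mis
  rot[4] = nderstandingIJM$misu
  rot[5] = derstandingIJM$misun
  rot[6] = erstandingIJM$misund
  rot[7] = rstandingIJM$misunde
  rot[8] = standingIJM$misunder
  rot[9] = tandingIJM$misunders
  rot[10] = andingIJM$misunderst
  rot[11] = ndingIJM$misundersta
  rot[12] = dingIJM$misunderstan
  rot[13] = ingIJM$misunderstand
  rot[14] = ngIJM$misunderstandi
  rot[15] = gIJM$misunderstandin
  rot[16] = IJM$misunderstanding
  rot[17] = JM$misunderstandingI
  rot[18] = M$misunderstandingIJ
  rot[19] = $misunderstandingIJM
Sorted (with $ < everything):
  sorted[0] = $misunderstandingIJM  (last char: 'M')
  sorted[1] = IJM$misunderstanding  (last char: 'g')
  sorted[2] = JM$misunderstandingI  (last char: 'I')
  sorted[3] = M$misunderstandingIJ  (last char: 'J')
  sorted[4] = andingIJM$misunderst  (last char: 't')
  sorted[5] = derstandingIJM$misun  (last char: 'n')
  sorted[6] = dingIJM$misunderstan  (last char: 'n')
  sorted[7] = erstandingIJM$misund  (last char: 'd')
  sorted[8] = gIJM$misunderstandin  (last char: 'n')
  sorted[9] = ingIJM$misunderstand  (last char: 'd')
  sorted[10] = isunderstandingIJM$m  (last char: 'm')
  sorted[11] = misunderstandingIJM$  (last char: '$')
  sorted[12] = nderstandingIJM$misu  (last char: 'u')
  sorted[13] = ndingIJM$misundersta  (last char: 'a')
  sorted[14] = ngIJM$misunderstandi  (last char: 'i')
  sorted[15] = rstandingIJM$misunde  (last char: 'e')
  sorted[16] = standingIJM$misunder  (last char: 'r')
  sorted[17] = sunderstandingIJM$mi  (last char: 'i')
  sorted[18] = tandingIJM$misunders  (last char: 's')
  sorted[19] = understandingIJM$mis  (last char: 's')
Last column: MgIJtnndndm$uaieriss
Original string S is at sorted index 11

Answer: MgIJtnndndm$uaieriss
11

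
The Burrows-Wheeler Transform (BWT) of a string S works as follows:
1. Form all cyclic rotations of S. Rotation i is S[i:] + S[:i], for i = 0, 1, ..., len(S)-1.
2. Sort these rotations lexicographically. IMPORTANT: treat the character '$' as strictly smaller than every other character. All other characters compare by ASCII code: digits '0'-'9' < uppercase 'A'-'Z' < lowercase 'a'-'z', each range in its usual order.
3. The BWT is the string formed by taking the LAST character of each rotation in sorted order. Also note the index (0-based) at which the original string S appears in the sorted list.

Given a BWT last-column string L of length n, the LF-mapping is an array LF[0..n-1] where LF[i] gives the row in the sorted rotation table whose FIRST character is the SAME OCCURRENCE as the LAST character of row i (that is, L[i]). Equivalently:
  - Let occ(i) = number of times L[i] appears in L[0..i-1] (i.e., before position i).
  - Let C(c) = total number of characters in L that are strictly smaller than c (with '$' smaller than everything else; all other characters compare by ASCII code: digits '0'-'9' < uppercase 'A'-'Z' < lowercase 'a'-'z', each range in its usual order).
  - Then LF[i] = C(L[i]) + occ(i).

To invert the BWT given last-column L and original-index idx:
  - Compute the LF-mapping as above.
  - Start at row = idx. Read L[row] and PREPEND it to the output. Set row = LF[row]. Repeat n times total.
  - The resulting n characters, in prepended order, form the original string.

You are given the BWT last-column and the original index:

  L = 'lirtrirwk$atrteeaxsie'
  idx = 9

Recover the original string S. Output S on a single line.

Answer: kiwiextraterrestrial$

Derivation:
LF mapping: 10 6 11 16 12 7 13 19 9 0 1 17 14 18 3 4 2 20 15 8 5
Walk LF starting at row 9, prepending L[row]:
  step 1: row=9, L[9]='$', prepend. Next row=LF[9]=0
  step 2: row=0, L[0]='l', prepend. Next row=LF[0]=10
  step 3: row=10, L[10]='a', prepend. Next row=LF[10]=1
  step 4: row=1, L[1]='i', prepend. Next row=LF[1]=6
  step 5: row=6, L[6]='r', prepend. Next row=LF[6]=13
  step 6: row=13, L[13]='t', prepend. Next row=LF[13]=18
  step 7: row=18, L[18]='s', prepend. Next row=LF[18]=15
  step 8: row=15, L[15]='e', prepend. Next row=LF[15]=4
  step 9: row=4, L[4]='r', prepend. Next row=LF[4]=12
  step 10: row=12, L[12]='r', prepend. Next row=LF[12]=14
  step 11: row=14, L[14]='e', prepend. Next row=LF[14]=3
  step 12: row=3, L[3]='t', prepend. Next row=LF[3]=16
  step 13: row=16, L[16]='a', prepend. Next row=LF[16]=2
  step 14: row=2, L[2]='r', prepend. Next row=LF[2]=11
  step 15: row=11, L[11]='t', prepend. Next row=LF[11]=17
  step 16: row=17, L[17]='x', prepend. Next row=LF[17]=20
  step 17: row=20, L[20]='e', prepend. Next row=LF[20]=5
  step 18: row=5, L[5]='i', prepend. Next row=LF[5]=7
  step 19: row=7, L[7]='w', prepend. Next row=LF[7]=19
  step 20: row=19, L[19]='i', prepend. Next row=LF[19]=8
  step 21: row=8, L[8]='k', prepend. Next row=LF[8]=9
Reversed output: kiwiextraterrestrial$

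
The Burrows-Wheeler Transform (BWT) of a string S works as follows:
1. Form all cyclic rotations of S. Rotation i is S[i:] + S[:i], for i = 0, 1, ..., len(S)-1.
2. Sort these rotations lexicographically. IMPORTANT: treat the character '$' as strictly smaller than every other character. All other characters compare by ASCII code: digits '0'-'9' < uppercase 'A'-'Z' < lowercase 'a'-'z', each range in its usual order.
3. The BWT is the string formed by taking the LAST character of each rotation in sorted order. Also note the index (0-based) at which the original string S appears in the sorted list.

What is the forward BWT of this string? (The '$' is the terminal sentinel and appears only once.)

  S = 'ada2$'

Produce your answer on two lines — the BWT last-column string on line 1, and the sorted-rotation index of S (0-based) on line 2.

Answer: 2ad$a
3

Derivation:
All 5 rotations (rotation i = S[i:]+S[:i]):
  rot[0] = ada2$
  rot[1] = da2$a
  rot[2] = a2$ad
  rot[3] = 2$ada
  rot[4] = $ada2
Sorted (with $ < everything):
  sorted[0] = $ada2  (last char: '2')
  sorted[1] = 2$ada  (last char: 'a')
  sorted[2] = a2$ad  (last char: 'd')
  sorted[3] = ada2$  (last char: '$')
  sorted[4] = da2$a  (last char: 'a')
Last column: 2ad$a
Original string S is at sorted index 3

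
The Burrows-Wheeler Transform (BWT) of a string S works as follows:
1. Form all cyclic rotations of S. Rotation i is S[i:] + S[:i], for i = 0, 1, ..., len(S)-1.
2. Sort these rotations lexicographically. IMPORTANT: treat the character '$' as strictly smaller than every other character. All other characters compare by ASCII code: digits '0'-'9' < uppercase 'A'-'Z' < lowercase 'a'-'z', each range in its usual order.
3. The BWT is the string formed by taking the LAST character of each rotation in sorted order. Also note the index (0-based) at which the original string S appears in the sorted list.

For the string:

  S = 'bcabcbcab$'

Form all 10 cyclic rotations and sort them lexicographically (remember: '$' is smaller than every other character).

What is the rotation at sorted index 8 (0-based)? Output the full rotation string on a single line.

Answer: cabcbcab$b

Derivation:
All 10 rotations (rotation i = S[i:]+S[:i]):
  rot[0] = bcabcbcab$
  rot[1] = cabcbcab$b
  rot[2] = abcbcab$bc
  rot[3] = bcbcab$bca
  rot[4] = cbcab$bcab
  rot[5] = bcab$bcabc
  rot[6] = cab$bcabcb
  rot[7] = ab$bcabcbc
  rot[8] = b$bcabcbca
  rot[9] = $bcabcbcab
Sorted (with $ < everything):
  sorted[0] = $bcabcbcab
  sorted[1] = ab$bcabcbc
  sorted[2] = abcbcab$bc
  sorted[3] = b$bcabcbca
  sorted[4] = bcab$bcabc
  sorted[5] = bcabcbcab$
  sorted[6] = bcbcab$bca
  sorted[7] = cab$bcabcb
  sorted[8] = cabcbcab$b
  sorted[9] = cbcab$bcab
sorted[8] = cabcbcab$b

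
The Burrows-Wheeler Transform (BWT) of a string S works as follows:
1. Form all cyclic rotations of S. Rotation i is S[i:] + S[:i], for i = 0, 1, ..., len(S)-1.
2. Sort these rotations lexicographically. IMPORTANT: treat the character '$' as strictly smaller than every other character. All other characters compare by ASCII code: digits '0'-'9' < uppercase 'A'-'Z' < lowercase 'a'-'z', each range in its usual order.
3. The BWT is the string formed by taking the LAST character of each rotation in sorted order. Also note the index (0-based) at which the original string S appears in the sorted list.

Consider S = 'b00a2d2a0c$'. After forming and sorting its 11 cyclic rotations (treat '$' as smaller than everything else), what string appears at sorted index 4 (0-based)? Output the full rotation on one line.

All 11 rotations (rotation i = S[i:]+S[:i]):
  rot[0] = b00a2d2a0c$
  rot[1] = 00a2d2a0c$b
  rot[2] = 0a2d2a0c$b0
  rot[3] = a2d2a0c$b00
  rot[4] = 2d2a0c$b00a
  rot[5] = d2a0c$b00a2
  rot[6] = 2a0c$b00a2d
  rot[7] = a0c$b00a2d2
  rot[8] = 0c$b00a2d2a
  rot[9] = c$b00a2d2a0
  rot[10] = $b00a2d2a0c
Sorted (with $ < everything):
  sorted[0] = $b00a2d2a0c
  sorted[1] = 00a2d2a0c$b
  sorted[2] = 0a2d2a0c$b0
  sorted[3] = 0c$b00a2d2a
  sorted[4] = 2a0c$b00a2d
  sorted[5] = 2d2a0c$b00a
  sorted[6] = a0c$b00a2d2
  sorted[7] = a2d2a0c$b00
  sorted[8] = b00a2d2a0c$
  sorted[9] = c$b00a2d2a0
  sorted[10] = d2a0c$b00a2
sorted[4] = 2a0c$b00a2d

Answer: 2a0c$b00a2d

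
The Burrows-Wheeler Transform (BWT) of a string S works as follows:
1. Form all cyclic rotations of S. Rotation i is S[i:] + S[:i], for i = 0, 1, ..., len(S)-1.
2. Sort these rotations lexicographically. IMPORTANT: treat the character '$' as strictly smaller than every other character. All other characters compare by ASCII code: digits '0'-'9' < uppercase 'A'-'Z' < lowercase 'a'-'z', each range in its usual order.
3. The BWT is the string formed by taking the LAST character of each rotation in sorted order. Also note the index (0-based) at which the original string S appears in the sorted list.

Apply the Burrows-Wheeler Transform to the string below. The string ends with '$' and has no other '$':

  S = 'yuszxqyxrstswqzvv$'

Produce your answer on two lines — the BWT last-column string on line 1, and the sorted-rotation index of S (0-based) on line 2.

Answer: vxwxrtusyvzszy$qqs
14

Derivation:
All 18 rotations (rotation i = S[i:]+S[:i]):
  rot[0] = yuszxqyxrstswqzvv$
  rot[1] = uszxqyxrstswqzvv$y
  rot[2] = szxqyxrstswqzvv$yu
  rot[3] = zxqyxrstswqzvv$yus
  rot[4] = xqyxrstswqzvv$yusz
  rot[5] = qyxrstswqzvv$yuszx
  rot[6] = yxrstswqzvv$yuszxq
  rot[7] = xrstswqzvv$yuszxqy
  rot[8] = rstswqzvv$yuszxqyx
  rot[9] = stswqzvv$yuszxqyxr
  rot[10] = tswqzvv$yuszxqyxrs
  rot[11] = swqzvv$yuszxqyxrst
  rot[12] = wqzvv$yuszxqyxrsts
  rot[13] = qzvv$yuszxqyxrstsw
  rot[14] = zvv$yuszxqyxrstswq
  rot[15] = vv$yuszxqyxrstswqz
  rot[16] = v$yuszxqyxrstswqzv
  rot[17] = $yuszxqyxrstswqzvv
Sorted (with $ < everything):
  sorted[0] = $yuszxqyxrstswqzvv  (last char: 'v')
  sorted[1] = qyxrstswqzvv$yuszx  (last char: 'x')
  sorted[2] = qzvv$yuszxqyxrstsw  (last char: 'w')
  sorted[3] = rstswqzvv$yuszxqyx  (last char: 'x')
  sorted[4] = stswqzvv$yuszxqyxr  (last char: 'r')
  sorted[5] = swqzvv$yuszxqyxrst  (last char: 't')
  sorted[6] = szxqyxrstswqzvv$yu  (last char: 'u')
  sorted[7] = tswqzvv$yuszxqyxrs  (last char: 's')
  sorted[8] = uszxqyxrstswqzvv$y  (last char: 'y')
  sorted[9] = v$yuszxqyxrstswqzv  (last char: 'v')
  sorted[10] = vv$yuszxqyxrstswqz  (last char: 'z')
  sorted[11] = wqzvv$yuszxqyxrsts  (last char: 's')
  sorted[12] = xqyxrstswqzvv$yusz  (last char: 'z')
  sorted[13] = xrstswqzvv$yuszxqy  (last char: 'y')
  sorted[14] = yuszxqyxrstswqzvv$  (last char: '$')
  sorted[15] = yxrstswqzvv$yuszxq  (last char: 'q')
  sorted[16] = zvv$yuszxqyxrstswq  (last char: 'q')
  sorted[17] = zxqyxrstswqzvv$yus  (last char: 's')
Last column: vxwxrtusyvzszy$qqs
Original string S is at sorted index 14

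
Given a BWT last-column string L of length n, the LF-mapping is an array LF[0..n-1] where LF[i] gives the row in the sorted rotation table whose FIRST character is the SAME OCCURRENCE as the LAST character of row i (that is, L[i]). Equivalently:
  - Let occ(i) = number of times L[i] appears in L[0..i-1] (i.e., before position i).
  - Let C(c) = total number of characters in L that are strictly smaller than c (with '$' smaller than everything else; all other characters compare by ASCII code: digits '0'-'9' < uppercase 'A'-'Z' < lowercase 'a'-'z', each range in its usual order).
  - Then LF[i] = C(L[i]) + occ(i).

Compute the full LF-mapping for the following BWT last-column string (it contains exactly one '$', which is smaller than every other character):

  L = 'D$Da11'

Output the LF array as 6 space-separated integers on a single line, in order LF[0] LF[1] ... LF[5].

Answer: 3 0 4 5 1 2

Derivation:
Char counts: '$':1, '1':2, 'D':2, 'a':1
C (first-col start): C('$')=0, C('1')=1, C('D')=3, C('a')=5
L[0]='D': occ=0, LF[0]=C('D')+0=3+0=3
L[1]='$': occ=0, LF[1]=C('$')+0=0+0=0
L[2]='D': occ=1, LF[2]=C('D')+1=3+1=4
L[3]='a': occ=0, LF[3]=C('a')+0=5+0=5
L[4]='1': occ=0, LF[4]=C('1')+0=1+0=1
L[5]='1': occ=1, LF[5]=C('1')+1=1+1=2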